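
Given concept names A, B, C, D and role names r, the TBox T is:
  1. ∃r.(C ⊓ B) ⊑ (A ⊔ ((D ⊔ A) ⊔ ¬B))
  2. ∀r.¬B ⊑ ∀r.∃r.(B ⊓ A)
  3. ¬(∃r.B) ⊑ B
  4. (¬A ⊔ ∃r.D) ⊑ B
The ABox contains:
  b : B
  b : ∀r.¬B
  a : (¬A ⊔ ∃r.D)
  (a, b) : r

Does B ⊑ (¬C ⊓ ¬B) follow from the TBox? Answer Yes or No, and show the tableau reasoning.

1. B ⊑ (¬C ⊓ ¬B)  ⇔  (B ⊓ (C ⊔ B)) unsat w.r.t. T
   open: L(x₀) ⊇ {B, ∀r.(¬C ⊔ ¬B), ∃r.B} (+ ∃-successors)
2. Hence B ⊑ (¬C ⊓ ¬B): not entailed.

No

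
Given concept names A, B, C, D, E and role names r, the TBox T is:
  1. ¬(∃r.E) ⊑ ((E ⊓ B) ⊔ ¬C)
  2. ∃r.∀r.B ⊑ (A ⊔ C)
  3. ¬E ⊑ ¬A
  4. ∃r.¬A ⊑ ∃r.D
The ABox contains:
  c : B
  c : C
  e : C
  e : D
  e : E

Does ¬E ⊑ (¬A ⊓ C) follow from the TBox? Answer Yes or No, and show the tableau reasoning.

1. ¬E ⊑ (¬A ⊓ C)  ⇔  (¬E ⊓ (A ⊔ ¬C)) unsat w.r.t. T
   apply at x₀: ¬E⊑¬A
   open: L(x₀) ⊇ {¬A, ¬C, ¬E, ∀r.A, ∀r.∃r.¬B, …} (+ ∃-successors)
2. Hence ¬E ⊑ (¬A ⊓ C): not entailed.

No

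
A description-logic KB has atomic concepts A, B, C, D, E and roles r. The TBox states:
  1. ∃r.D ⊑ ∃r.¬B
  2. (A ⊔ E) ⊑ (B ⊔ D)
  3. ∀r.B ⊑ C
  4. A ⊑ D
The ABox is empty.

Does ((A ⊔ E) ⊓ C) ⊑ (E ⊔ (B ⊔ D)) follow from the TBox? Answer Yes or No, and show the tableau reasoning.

1. ((A ⊔ E) ⊓ C) ⊑ (E ⊔ (B ⊔ D))  ⇔  (((A ⊔ E) ⊓ C) ⊓ (¬E ⊓ (¬B ⊓ ¬D))) unsat w.r.t. T
   all branches close; clash {E, ¬E} at x₀
2. Hence ((A ⊔ E) ⊓ C) ⊑ (E ⊔ (B ⊔ D)): entailed.

Yes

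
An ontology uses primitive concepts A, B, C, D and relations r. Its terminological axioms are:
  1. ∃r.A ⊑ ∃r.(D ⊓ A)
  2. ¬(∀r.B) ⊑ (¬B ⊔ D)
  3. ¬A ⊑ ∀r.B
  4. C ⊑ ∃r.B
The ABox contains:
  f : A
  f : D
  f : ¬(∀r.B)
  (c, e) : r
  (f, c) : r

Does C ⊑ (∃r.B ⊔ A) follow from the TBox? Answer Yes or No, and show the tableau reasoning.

1. C ⊑ (∃r.B ⊔ A)  ⇔  (C ⊓ (∀r.¬B ⊓ ¬A)) unsat w.r.t. T
   all branches close; clash {B, ¬B} at an ∃-successor
2. Hence C ⊑ (∃r.B ⊔ A): entailed.

Yes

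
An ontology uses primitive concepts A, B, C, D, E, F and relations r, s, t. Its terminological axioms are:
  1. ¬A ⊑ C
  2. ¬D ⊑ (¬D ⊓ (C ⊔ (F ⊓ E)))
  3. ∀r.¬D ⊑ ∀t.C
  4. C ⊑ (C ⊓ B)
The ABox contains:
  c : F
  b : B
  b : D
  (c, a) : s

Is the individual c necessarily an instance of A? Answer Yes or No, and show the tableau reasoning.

No

1. c : A?  L(c) = {F} ∪ {¬A}
   apply at c: ¬A⊑C
   open: L(c) ⊇ {B, C, D, F, ¬A, …} (+ ∃-successors) — c ∉ A possible
2. Hence c : A: not entailed.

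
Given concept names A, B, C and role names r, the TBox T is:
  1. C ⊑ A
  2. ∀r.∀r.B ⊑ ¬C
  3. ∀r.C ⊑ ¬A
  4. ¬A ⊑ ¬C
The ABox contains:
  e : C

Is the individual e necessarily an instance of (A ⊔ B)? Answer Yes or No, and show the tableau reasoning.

1. e : (A ⊔ B)?  L(e) = {C} ∪ {(¬A ⊓ ¬B)}
   clash {C, ¬C} at e — e ∈ (A ⊔ B)
2. Hence e : (A ⊔ B): entailed.

Yes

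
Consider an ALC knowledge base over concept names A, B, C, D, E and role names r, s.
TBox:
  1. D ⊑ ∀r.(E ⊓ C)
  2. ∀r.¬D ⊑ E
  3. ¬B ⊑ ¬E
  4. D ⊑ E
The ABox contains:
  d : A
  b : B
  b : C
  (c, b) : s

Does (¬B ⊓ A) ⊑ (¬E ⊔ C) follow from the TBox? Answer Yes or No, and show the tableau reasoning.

1. (¬B ⊓ A) ⊑ (¬E ⊔ C)  ⇔  ((¬B ⊓ A) ⊓ (E ⊓ ¬C)) unsat w.r.t. T
   all branches close; clash {E, ¬E} at x₀
2. Hence (¬B ⊓ A) ⊑ (¬E ⊔ C): entailed.

Yes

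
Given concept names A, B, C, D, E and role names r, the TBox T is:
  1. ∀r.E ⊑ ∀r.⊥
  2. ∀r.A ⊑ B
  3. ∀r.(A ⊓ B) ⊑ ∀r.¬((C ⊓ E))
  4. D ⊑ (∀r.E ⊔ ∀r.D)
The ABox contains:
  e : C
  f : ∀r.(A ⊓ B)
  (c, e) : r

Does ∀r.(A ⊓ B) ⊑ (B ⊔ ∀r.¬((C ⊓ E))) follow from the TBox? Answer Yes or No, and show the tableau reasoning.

Yes

1. ∀r.(A ⊓ B) ⊑ (B ⊔ ∀r.¬((C ⊓ E)))  ⇔  (∀r.(A ⊓ B) ⊓ (¬B ⊓ ∃r.(C ⊓ E))) unsat w.r.t. T
   all branches close; clash {B, ¬B} at x₀
2. Hence ∀r.(A ⊓ B) ⊑ (B ⊔ ∀r.¬((C ⊓ E))): entailed.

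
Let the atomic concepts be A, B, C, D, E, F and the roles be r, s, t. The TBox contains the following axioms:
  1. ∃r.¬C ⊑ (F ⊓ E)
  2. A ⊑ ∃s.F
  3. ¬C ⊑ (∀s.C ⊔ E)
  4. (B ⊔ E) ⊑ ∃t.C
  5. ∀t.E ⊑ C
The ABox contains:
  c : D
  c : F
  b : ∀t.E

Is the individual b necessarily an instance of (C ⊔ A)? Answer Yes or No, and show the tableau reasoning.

Yes

1. b : (C ⊔ A)?  L(b) = {∀t.E} ∪ {(¬C ⊓ ¬A)}
   clash {C, ¬C} at b — b ∈ (C ⊔ A)
2. Hence b : (C ⊔ A): entailed.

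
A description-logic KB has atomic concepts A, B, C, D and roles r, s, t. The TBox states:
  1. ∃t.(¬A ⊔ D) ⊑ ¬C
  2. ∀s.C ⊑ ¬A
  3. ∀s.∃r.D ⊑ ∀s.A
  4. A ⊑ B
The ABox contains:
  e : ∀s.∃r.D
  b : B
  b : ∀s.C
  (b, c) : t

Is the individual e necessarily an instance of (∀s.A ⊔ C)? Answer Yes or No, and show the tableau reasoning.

1. e : (∀s.A ⊔ C)?  L(e) = {∀s.∃r.D} ∪ {(∃s.¬A ⊓ ¬C)}
   clash {A, ¬A} at an ∃-successor — e ∈ (∀s.A ⊔ C)
2. Hence e : (∀s.A ⊔ C): entailed.

Yes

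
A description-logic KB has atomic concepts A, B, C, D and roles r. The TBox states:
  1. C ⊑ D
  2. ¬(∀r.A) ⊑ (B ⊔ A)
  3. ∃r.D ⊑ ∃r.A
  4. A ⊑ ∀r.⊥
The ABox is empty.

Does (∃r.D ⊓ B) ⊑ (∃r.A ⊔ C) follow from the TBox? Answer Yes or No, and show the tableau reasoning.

Yes

1. (∃r.D ⊓ B) ⊑ (∃r.A ⊔ C)  ⇔  ((∃r.D ⊓ B) ⊓ (∀r.¬A ⊓ ¬C)) unsat w.r.t. T
   all branches close; clash ⊥ at an ∃-successor
2. Hence (∃r.D ⊓ B) ⊑ (∃r.A ⊔ C): entailed.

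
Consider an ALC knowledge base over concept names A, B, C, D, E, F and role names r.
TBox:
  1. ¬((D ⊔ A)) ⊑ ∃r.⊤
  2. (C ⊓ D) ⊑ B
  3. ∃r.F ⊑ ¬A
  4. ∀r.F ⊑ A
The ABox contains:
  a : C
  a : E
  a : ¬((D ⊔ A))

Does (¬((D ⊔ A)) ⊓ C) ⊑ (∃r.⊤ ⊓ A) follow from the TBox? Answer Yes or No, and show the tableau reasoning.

No

1. (¬((D ⊔ A)) ⊓ C) ⊑ (∃r.⊤ ⊓ A)  ⇔  (((¬D ⊓ ¬A) ⊓ C) ⊓ (∀r.⊥ ⊔ ¬A)) unsat w.r.t. T
   apply at x₀: ¬((D ⊔ A))⊑∃r.⊤
   open: L(x₀) ⊇ {C, ¬A, ¬D, ∃r.¬F, ∃r.⊤} (+ ∃-successors)
2. Hence (¬((D ⊔ A)) ⊓ C) ⊑ (∃r.⊤ ⊓ A): not entailed.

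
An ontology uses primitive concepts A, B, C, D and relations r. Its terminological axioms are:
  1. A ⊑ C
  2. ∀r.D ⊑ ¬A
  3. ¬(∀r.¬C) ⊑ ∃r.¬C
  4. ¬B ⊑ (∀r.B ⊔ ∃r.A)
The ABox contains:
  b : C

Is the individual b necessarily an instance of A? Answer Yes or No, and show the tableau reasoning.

1. b : A?  L(b) = {C} ∪ {¬A}
   open: L(b) ⊇ {B, C, ¬A, ∀r.¬C} — b ∉ A possible
2. Hence b : A: not entailed.

No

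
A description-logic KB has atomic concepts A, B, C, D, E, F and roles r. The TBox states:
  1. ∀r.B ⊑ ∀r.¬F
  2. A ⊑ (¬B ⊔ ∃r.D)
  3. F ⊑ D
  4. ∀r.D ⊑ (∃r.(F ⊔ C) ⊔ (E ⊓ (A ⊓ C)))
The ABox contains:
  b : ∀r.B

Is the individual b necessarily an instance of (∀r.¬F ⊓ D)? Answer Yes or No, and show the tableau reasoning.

No

1. b : (∀r.¬F ⊓ D)?  L(b) = {∀r.B} ∪ {(∃r.F ⊔ ¬D)}
   apply at b: ∀r.B⊑∀r.¬F
   open: L(b) ⊇ {¬A, ¬D, ¬F, ∀r.B, ∀r.¬F, …} (+ ∃-successors) — b ∉ (∀r.¬F ⊓ D) possible
2. Hence b : (∀r.¬F ⊓ D): not entailed.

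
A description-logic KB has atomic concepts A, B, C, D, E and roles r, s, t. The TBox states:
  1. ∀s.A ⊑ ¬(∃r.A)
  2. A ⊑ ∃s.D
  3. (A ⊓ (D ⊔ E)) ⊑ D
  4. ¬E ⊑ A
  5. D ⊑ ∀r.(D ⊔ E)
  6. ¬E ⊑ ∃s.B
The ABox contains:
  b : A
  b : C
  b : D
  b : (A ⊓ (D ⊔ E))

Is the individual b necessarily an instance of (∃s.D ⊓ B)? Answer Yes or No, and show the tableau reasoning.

1. b : (∃s.D ⊓ B)?  L(b) = {A, C, D, (A ⊓ (D ⊔ E))} ∪ {(∀s.¬D ⊔ ¬B)}
   apply at b: A⊑∃s.D; D⊑∀r.(D ⊔ E)
   open: L(b) ⊇ {A, C, D, E, ¬B, …} (+ ∃-successors) — b ∉ (∃s.D ⊓ B) possible
2. Hence b : (∃s.D ⊓ B): not entailed.

No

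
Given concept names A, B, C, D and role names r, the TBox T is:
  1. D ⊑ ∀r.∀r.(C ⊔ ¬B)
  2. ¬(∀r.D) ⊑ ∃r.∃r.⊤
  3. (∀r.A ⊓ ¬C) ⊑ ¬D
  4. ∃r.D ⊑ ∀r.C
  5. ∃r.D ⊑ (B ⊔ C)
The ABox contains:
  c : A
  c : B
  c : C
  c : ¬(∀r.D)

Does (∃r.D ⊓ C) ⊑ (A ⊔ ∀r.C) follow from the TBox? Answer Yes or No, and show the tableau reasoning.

1. (∃r.D ⊓ C) ⊑ (A ⊔ ∀r.C)  ⇔  ((∃r.D ⊓ C) ⊓ (¬A ⊓ ∃r.¬C)) unsat w.r.t. T
   all branches close; clash {C, ¬C} at an ∃-successor
2. Hence (∃r.D ⊓ C) ⊑ (A ⊔ ∀r.C): entailed.

Yes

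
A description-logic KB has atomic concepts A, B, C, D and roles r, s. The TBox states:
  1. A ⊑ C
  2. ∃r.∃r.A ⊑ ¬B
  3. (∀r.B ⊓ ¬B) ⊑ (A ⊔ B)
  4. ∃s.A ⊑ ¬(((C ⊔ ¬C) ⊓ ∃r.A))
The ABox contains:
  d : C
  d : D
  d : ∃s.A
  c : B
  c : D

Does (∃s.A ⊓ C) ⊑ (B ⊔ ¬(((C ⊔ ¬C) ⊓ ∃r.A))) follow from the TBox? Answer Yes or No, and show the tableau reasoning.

Yes

1. (∃s.A ⊓ C) ⊑ (B ⊔ ¬(((C ⊔ ¬C) ⊓ ∃r.A)))  ⇔  ((∃s.A ⊓ C) ⊓ (¬B ⊓ ((C ⊔ ¬C) ⊓ ∃r.A))) unsat w.r.t. T
   all branches close; clash {B, ¬B} at x₀
2. Hence (∃s.A ⊓ C) ⊑ (B ⊔ ¬(((C ⊔ ¬C) ⊓ ∃r.A))): entailed.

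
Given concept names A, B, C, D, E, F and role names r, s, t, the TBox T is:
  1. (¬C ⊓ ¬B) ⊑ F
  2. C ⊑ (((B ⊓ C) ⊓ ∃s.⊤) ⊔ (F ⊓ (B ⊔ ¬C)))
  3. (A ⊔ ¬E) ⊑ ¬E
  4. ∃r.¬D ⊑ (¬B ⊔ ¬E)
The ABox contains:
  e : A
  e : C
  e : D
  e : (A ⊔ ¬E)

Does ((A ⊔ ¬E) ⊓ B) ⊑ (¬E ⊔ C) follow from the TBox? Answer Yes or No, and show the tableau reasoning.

Yes

1. ((A ⊔ ¬E) ⊓ B) ⊑ (¬E ⊔ C)  ⇔  (((A ⊔ ¬E) ⊓ B) ⊓ (E ⊓ ¬C)) unsat w.r.t. T
   all branches close; clash {E, ¬E} at x₀
2. Hence ((A ⊔ ¬E) ⊓ B) ⊑ (¬E ⊔ C): entailed.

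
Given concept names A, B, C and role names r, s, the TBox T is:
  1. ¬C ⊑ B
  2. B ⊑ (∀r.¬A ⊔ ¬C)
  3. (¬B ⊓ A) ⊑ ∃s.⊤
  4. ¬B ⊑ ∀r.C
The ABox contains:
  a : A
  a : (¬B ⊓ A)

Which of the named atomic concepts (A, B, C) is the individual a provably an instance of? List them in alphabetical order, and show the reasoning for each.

{A, C}

1. a : A?  L(a) = {A, (¬B ⊓ A)} ∪ {¬A}
   clash {A, ¬A} at a — a ∈ A
2. a : B?  L(a) = {A, (¬B ⊓ A)} ∪ {¬B}
   apply at a: (¬B ⊓ A)⊑∃s.⊤; ¬B⊑∀r.C
   open: L(a) ⊇ {A, C, ¬B, ∀r.C, ∃s.⊤} (+ ∃-successors) — a ∉ B possible
3. a : C?  L(a) = {A, (¬B ⊓ A)} ∪ {¬C}
   clash {B, ¬B} at a — a ∈ C
4. Entailed for a: {A, C}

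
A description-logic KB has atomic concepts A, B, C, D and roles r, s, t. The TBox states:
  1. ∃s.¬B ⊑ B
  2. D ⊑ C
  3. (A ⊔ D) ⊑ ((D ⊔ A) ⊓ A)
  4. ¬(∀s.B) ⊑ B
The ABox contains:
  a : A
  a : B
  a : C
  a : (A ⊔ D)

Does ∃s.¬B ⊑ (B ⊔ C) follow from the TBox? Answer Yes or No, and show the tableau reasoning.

1. ∃s.¬B ⊑ (B ⊔ C)  ⇔  (∃s.¬B ⊓ (¬B ⊓ ¬C)) unsat w.r.t. T
   all branches close; clash {C, ¬C} at x₀
2. Hence ∃s.¬B ⊑ (B ⊔ C): entailed.

Yes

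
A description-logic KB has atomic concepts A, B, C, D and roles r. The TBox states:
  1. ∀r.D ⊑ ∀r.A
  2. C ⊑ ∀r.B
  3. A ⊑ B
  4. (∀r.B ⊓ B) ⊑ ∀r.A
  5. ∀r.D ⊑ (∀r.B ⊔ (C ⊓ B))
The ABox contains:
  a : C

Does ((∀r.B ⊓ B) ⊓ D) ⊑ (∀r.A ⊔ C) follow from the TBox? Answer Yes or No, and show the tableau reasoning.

Yes

1. ((∀r.B ⊓ B) ⊓ D) ⊑ (∀r.A ⊔ C)  ⇔  (((∀r.B ⊓ B) ⊓ D) ⊓ (∃r.¬A ⊓ ¬C)) unsat w.r.t. T
   all branches close; clash {A, ¬A} at an ∃-successor
2. Hence ((∀r.B ⊓ B) ⊓ D) ⊑ (∀r.A ⊔ C): entailed.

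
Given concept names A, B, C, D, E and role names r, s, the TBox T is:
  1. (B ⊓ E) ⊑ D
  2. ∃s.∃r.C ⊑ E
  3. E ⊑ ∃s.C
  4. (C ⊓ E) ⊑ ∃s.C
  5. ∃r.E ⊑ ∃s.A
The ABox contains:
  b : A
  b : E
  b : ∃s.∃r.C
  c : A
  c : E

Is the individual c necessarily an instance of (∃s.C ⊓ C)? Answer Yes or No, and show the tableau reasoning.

1. c : (∃s.C ⊓ C)?  L(c) = {A, E} ∪ {(∀s.¬C ⊔ ¬C)}
   apply at c: E⊑∃s.C
   open: L(c) ⊇ {A, E, ¬B, ¬C, ∀r.¬E, …} (+ ∃-successors) — c ∉ (∃s.C ⊓ C) possible
2. Hence c : (∃s.C ⊓ C): not entailed.

No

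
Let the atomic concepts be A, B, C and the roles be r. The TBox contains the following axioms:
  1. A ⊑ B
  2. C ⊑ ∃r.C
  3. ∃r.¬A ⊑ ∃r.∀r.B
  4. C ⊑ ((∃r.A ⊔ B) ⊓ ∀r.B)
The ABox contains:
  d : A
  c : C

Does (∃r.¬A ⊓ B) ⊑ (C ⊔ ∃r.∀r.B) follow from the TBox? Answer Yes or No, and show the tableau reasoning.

Yes

1. (∃r.¬A ⊓ B) ⊑ (C ⊔ ∃r.∀r.B)  ⇔  ((∃r.¬A ⊓ B) ⊓ (¬C ⊓ ∀r.∃r.¬B)) unsat w.r.t. T
   all branches close; clash {B, ¬B} at an ∃-successor
2. Hence (∃r.¬A ⊓ B) ⊑ (C ⊔ ∃r.∀r.B): entailed.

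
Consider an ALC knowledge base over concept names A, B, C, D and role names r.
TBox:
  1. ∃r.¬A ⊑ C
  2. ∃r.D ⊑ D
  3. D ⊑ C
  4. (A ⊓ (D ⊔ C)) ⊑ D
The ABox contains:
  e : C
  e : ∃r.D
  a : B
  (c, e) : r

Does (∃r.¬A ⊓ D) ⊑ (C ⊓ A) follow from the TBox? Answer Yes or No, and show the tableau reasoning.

No

1. (∃r.¬A ⊓ D) ⊑ (C ⊓ A)  ⇔  ((∃r.¬A ⊓ D) ⊓ (¬C ⊔ ¬A)) unsat w.r.t. T
   apply at x₀: ∃r.¬A⊑C; D⊑C
   open: L(x₀) ⊇ {C, D, ¬A, ∃r.¬A} (+ ∃-successors)
2. Hence (∃r.¬A ⊓ D) ⊑ (C ⊓ A): not entailed.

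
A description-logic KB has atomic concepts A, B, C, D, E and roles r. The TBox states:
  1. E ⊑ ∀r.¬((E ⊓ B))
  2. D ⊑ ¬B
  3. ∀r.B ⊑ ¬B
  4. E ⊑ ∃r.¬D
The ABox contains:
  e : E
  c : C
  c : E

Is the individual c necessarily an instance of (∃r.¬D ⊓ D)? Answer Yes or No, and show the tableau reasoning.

1. c : (∃r.¬D ⊓ D)?  L(c) = {C, E} ∪ {(∀r.D ⊔ ¬D)}
   apply at c: E⊑∀r.¬((E ⊓ B)); E⊑∃r.¬D
   open: L(c) ⊇ {C, E, ¬D, ∀r.(¬E ⊔ ¬B), ∃r.¬B, …} (+ ∃-successors) — c ∉ (∃r.¬D ⊓ D) possible
2. Hence c : (∃r.¬D ⊓ D): not entailed.

No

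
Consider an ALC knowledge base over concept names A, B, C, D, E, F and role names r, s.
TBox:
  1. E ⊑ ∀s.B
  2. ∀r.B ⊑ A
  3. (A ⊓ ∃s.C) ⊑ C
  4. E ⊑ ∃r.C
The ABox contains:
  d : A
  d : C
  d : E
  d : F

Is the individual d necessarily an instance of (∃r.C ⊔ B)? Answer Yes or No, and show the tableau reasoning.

1. d : (∃r.C ⊔ B)?  L(d) = {A, C, E, F} ∪ {(∀r.¬C ⊓ ¬B)}
   clash {C, ¬C} at an ∃-successor — d ∈ (∃r.C ⊔ B)
2. Hence d : (∃r.C ⊔ B): entailed.

Yes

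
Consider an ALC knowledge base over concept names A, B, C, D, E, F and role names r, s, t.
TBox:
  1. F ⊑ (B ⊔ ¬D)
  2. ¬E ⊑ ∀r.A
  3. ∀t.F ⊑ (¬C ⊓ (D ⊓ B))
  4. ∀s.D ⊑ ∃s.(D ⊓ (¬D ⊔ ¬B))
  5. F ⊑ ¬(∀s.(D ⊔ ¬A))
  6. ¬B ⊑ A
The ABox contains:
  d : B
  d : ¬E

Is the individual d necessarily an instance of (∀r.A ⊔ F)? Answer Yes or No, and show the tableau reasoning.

1. d : (∀r.A ⊔ F)?  L(d) = {B, ¬E} ∪ {(∃r.¬A ⊓ ¬F)}
   clash {A, ¬A} at an ∃-successor — d ∈ (∀r.A ⊔ F)
2. Hence d : (∀r.A ⊔ F): entailed.

Yes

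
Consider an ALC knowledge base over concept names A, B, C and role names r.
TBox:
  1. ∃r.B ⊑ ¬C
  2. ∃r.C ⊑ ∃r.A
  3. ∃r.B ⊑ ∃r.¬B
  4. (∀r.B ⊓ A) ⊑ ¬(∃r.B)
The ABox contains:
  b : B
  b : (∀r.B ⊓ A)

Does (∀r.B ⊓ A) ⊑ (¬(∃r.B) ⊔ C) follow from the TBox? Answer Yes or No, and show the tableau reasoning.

1. (∀r.B ⊓ A) ⊑ (¬(∃r.B) ⊔ C)  ⇔  ((∀r.B ⊓ A) ⊓ (∃r.B ⊓ ¬C)) unsat w.r.t. T
   all branches close; clash {B, ¬B} at an ∃-successor
2. Hence (∀r.B ⊓ A) ⊑ (¬(∃r.B) ⊔ C): entailed.

Yes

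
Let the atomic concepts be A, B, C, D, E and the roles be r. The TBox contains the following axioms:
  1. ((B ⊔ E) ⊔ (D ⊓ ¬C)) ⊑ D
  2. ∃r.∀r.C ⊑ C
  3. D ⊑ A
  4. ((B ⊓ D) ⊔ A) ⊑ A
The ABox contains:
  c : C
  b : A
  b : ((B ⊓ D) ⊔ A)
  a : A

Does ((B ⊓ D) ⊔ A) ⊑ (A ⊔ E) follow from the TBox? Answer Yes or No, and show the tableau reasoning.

Yes

1. ((B ⊓ D) ⊔ A) ⊑ (A ⊔ E)  ⇔  (((B ⊓ D) ⊔ A) ⊓ (¬A ⊓ ¬E)) unsat w.r.t. T
   all branches close; clash {A, ¬A} at x₀
2. Hence ((B ⊓ D) ⊔ A) ⊑ (A ⊔ E): entailed.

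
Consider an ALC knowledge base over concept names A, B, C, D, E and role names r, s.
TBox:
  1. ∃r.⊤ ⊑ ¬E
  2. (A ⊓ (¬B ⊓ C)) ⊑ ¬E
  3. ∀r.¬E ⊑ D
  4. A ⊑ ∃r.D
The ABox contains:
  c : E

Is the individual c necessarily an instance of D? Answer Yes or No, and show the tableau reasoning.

Yes

1. c : D?  L(c) = {E} ∪ {¬D}
   clash {E, ¬E} at c — c ∈ D
2. Hence c : D: entailed.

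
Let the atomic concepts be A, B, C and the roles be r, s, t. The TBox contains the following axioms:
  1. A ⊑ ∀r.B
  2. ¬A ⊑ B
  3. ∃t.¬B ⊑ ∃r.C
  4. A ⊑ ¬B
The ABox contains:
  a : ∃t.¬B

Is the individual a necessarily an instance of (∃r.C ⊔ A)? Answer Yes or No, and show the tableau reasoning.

Yes

1. a : (∃r.C ⊔ A)?  L(a) = {∃t.¬B} ∪ {(∀r.¬C ⊓ ¬A)}
   clash {C, ¬C} at an ∃-successor — a ∈ (∃r.C ⊔ A)
2. Hence a : (∃r.C ⊔ A): entailed.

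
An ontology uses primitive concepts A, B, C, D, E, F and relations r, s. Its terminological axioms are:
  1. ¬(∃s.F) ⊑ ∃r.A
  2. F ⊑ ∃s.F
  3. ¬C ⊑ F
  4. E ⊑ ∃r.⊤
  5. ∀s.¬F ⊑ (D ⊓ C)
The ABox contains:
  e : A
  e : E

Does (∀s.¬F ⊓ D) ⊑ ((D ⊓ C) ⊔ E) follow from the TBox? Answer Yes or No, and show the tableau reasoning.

1. (∀s.¬F ⊓ D) ⊑ ((D ⊓ C) ⊔ E)  ⇔  ((∀s.¬F ⊓ D) ⊓ ((¬D ⊔ ¬C) ⊓ ¬E)) unsat w.r.t. T
   all branches close; clash {F, ¬F} at an ∃-successor
2. Hence (∀s.¬F ⊓ D) ⊑ ((D ⊓ C) ⊔ E): entailed.

Yes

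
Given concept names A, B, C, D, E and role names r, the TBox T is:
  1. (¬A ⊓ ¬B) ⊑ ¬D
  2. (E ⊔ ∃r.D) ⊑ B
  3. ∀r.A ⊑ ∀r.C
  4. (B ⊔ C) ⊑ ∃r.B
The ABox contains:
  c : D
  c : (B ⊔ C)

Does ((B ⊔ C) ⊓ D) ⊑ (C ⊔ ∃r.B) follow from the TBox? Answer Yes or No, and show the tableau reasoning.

1. ((B ⊔ C) ⊓ D) ⊑ (C ⊔ ∃r.B)  ⇔  (((B ⊔ C) ⊓ D) ⊓ (¬C ⊓ ∀r.¬B)) unsat w.r.t. T
   all branches close; clash {C, ¬C} at x₀
2. Hence ((B ⊔ C) ⊓ D) ⊑ (C ⊔ ∃r.B): entailed.

Yes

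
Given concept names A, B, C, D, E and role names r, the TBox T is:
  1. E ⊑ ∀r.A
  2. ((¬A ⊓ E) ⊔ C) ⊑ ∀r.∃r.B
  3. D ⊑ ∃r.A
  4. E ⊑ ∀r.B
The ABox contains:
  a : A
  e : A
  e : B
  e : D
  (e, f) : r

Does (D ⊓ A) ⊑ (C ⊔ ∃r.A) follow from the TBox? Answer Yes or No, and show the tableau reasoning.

Yes

1. (D ⊓ A) ⊑ (C ⊔ ∃r.A)  ⇔  ((D ⊓ A) ⊓ (¬C ⊓ ∀r.¬A)) unsat w.r.t. T
   all branches close; clash {A, ¬A} at an ∃-successor
2. Hence (D ⊓ A) ⊑ (C ⊔ ∃r.A): entailed.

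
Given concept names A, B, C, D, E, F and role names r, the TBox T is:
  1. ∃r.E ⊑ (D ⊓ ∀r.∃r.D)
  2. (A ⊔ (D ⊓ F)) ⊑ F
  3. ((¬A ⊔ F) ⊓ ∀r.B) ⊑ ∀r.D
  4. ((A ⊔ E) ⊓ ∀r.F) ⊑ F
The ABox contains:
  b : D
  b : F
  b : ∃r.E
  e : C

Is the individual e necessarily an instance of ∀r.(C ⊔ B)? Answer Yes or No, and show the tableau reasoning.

1. e : ∀r.(C ⊔ B)?  L(e) = {C} ∪ {∃r.(¬C ⊓ ¬B)}
   open: L(e) ⊇ {C, ¬A, ¬D, ¬E, ∀r.¬E, …} (+ ∃-successors) — e ∉ ∀r.(C ⊔ B) possible
2. Hence e : ∀r.(C ⊔ B): not entailed.

No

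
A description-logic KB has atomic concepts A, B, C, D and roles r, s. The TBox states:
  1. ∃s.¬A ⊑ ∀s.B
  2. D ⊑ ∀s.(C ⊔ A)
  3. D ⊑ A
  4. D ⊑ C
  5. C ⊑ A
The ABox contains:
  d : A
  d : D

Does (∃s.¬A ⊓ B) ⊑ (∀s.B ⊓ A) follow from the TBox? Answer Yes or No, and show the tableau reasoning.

No

1. (∃s.¬A ⊓ B) ⊑ (∀s.B ⊓ A)  ⇔  ((∃s.¬A ⊓ B) ⊓ (∃s.¬B ⊔ ¬A)) unsat w.r.t. T
   apply at x₀: ∃s.¬A⊑∀s.B
   open: L(x₀) ⊇ {B, ¬A, ¬C, ¬D, ∀s.B, …} (+ ∃-successors)
2. Hence (∃s.¬A ⊓ B) ⊑ (∀s.B ⊓ A): not entailed.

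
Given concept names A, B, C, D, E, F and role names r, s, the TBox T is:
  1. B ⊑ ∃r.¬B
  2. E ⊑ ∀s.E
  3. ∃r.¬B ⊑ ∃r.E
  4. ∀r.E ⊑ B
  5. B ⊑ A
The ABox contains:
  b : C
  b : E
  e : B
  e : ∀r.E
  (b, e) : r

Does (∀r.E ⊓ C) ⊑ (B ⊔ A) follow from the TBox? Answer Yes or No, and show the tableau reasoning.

1. (∀r.E ⊓ C) ⊑ (B ⊔ A)  ⇔  ((∀r.E ⊓ C) ⊓ (¬B ⊓ ¬A)) unsat w.r.t. T
   all branches close; clash {B, ¬B} at x₀
2. Hence (∀r.E ⊓ C) ⊑ (B ⊔ A): entailed.

Yes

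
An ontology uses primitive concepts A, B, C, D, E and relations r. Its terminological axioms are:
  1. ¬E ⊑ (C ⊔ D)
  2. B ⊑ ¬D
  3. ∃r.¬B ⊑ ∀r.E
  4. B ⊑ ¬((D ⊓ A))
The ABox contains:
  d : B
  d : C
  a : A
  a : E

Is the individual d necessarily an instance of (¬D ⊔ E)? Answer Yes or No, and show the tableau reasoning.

Yes

1. d : (¬D ⊔ E)?  L(d) = {B, C} ∪ {(D ⊓ ¬E)}
   clash {D, ¬D} at d — d ∈ (¬D ⊔ E)
2. Hence d : (¬D ⊔ E): entailed.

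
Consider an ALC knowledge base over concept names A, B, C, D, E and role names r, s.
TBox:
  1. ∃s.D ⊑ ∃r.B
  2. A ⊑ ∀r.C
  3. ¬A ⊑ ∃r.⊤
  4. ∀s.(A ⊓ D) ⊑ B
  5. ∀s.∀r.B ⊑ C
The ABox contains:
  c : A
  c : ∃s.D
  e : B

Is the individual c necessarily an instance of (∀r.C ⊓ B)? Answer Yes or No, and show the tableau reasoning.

No

1. c : (∀r.C ⊓ B)?  L(c) = {A, ∃s.D} ∪ {(∃r.¬C ⊔ ¬B)}
   apply at c: ∃s.D⊑∃r.B; A⊑∀r.C
   open: L(c) ⊇ {A, ¬B, ∀r.C, ∃r.B, ∃s.(¬A ⊔ ¬D), …} (+ ∃-successors) — c ∉ (∀r.C ⊓ B) possible
2. Hence c : (∀r.C ⊓ B): not entailed.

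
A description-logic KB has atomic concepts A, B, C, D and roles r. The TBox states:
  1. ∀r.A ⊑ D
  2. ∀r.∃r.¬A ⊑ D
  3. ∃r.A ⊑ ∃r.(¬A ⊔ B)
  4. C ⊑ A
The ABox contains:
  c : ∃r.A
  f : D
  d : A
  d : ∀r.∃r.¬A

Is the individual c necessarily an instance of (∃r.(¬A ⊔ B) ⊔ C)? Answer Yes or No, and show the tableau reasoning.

Yes

1. c : (∃r.(¬A ⊔ B) ⊔ C)?  L(c) = {∃r.A} ∪ {(∀r.(A ⊓ ¬B) ⊓ ¬C)}
   clash {B, ¬B} at an ∃-successor — c ∈ (∃r.(¬A ⊔ B) ⊔ C)
2. Hence c : (∃r.(¬A ⊔ B) ⊔ C): entailed.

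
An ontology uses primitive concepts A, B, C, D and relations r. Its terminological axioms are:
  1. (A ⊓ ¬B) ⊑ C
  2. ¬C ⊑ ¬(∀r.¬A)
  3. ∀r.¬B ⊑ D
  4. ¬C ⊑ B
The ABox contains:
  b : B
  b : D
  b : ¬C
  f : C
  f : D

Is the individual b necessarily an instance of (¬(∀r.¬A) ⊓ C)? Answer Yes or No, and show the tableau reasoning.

1. b : (¬(∀r.¬A) ⊓ C)?  L(b) = {B, D, ¬C} ∪ {(∀r.¬A ⊔ ¬C)}
   apply at b: ¬C⊑¬(∀r.¬A)
   open: L(b) ⊇ {B, D, ¬C, ∃r.A} (+ ∃-successors) — b ∉ (¬(∀r.¬A) ⊓ C) possible
2. Hence b : (¬(∀r.¬A) ⊓ C): not entailed.

No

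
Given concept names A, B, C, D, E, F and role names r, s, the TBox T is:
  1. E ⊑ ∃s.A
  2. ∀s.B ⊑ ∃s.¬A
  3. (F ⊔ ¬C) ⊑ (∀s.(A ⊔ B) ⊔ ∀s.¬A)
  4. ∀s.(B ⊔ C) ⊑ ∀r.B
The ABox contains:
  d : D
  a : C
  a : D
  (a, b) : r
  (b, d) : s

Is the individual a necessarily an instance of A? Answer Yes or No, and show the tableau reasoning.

1. a : A?  L(a) = {C, D} ∪ {¬A}
   open: L(a) ⊇ {C, D, ¬A, ¬E, ¬F, …} (+ ∃-successors) — a ∉ A possible
2. Hence a : A: not entailed.

No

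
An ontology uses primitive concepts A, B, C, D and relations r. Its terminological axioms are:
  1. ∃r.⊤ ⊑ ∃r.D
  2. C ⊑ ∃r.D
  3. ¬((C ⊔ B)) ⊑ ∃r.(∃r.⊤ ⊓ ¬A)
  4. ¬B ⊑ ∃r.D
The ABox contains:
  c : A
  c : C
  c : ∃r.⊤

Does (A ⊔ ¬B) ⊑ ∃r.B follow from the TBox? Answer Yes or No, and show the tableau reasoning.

1. (A ⊔ ¬B) ⊑ ∃r.B  ⇔  ((A ⊔ ¬B) ⊓ ∀r.¬B) unsat w.r.t. T
   open: L(x₀) ⊇ {A, B, ¬C, ∀r.¬B, ∀r.⊥}
2. Hence (A ⊔ ¬B) ⊑ ∃r.B: not entailed.

No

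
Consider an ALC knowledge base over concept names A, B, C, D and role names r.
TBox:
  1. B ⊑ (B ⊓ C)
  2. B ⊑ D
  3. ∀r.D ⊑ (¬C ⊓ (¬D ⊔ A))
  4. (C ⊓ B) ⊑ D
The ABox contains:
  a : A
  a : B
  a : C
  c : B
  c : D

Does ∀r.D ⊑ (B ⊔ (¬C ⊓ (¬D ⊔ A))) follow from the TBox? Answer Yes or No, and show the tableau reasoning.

Yes

1. ∀r.D ⊑ (B ⊔ (¬C ⊓ (¬D ⊔ A)))  ⇔  (∀r.D ⊓ (¬B ⊓ (C ⊔ (D ⊓ ¬A)))) unsat w.r.t. T
   all branches close; clash {A, ¬A} at x₀
2. Hence ∀r.D ⊑ (B ⊔ (¬C ⊓ (¬D ⊔ A))): entailed.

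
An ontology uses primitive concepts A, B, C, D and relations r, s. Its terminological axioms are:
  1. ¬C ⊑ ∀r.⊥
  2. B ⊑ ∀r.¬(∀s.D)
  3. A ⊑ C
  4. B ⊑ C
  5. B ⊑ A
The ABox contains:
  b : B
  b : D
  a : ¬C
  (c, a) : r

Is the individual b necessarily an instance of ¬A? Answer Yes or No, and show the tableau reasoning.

No

1. b : ¬A?  L(b) = {B, D} ∪ {A}
   apply at b: B⊑∀r.¬(∀s.D); A⊑C; B⊑C
   open: L(b) ⊇ {A, B, C, D, ∀r.∃s.¬D} — b ∉ ¬A possible
2. Hence b : ¬A: not entailed.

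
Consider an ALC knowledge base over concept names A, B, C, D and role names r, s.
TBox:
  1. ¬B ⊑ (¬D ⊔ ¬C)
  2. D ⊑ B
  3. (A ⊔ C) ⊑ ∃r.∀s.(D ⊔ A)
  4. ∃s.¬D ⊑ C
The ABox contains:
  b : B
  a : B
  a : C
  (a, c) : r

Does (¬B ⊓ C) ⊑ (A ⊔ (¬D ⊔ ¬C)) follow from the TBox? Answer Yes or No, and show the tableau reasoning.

Yes

1. (¬B ⊓ C) ⊑ (A ⊔ (¬D ⊔ ¬C))  ⇔  ((¬B ⊓ C) ⊓ (¬A ⊓ (D ⊓ C))) unsat w.r.t. T
   all branches close; clash {B, ¬B} at x₀
2. Hence (¬B ⊓ C) ⊑ (A ⊔ (¬D ⊔ ¬C)): entailed.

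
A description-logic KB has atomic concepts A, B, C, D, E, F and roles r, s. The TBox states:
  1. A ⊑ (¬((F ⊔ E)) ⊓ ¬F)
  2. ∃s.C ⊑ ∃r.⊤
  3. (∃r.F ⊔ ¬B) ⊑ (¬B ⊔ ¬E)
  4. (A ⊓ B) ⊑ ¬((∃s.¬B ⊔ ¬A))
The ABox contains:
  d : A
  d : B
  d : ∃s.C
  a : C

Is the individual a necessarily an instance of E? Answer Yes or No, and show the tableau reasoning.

No

1. a : E?  L(a) = {C} ∪ {¬E}
   open: L(a) ⊇ {B, C, ¬A, ¬E, ∀r.¬F, …} — a ∉ E possible
2. Hence a : E: not entailed.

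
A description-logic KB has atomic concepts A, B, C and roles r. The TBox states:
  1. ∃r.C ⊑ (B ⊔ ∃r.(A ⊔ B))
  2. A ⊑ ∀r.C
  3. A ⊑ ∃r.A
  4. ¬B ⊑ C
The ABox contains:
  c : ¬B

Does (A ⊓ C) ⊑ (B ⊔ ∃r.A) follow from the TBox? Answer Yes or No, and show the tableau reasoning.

Yes

1. (A ⊓ C) ⊑ (B ⊔ ∃r.A)  ⇔  ((A ⊓ C) ⊓ (¬B ⊓ ∀r.¬A)) unsat w.r.t. T
   all branches close; clash {A, ¬A} at an ∃-successor
2. Hence (A ⊓ C) ⊑ (B ⊔ ∃r.A): entailed.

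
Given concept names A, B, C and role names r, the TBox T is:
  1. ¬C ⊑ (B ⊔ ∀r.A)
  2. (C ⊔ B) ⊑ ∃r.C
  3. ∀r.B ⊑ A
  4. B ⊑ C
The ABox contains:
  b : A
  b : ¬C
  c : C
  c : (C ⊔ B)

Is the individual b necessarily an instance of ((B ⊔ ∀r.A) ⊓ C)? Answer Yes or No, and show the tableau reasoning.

No

1. b : ((B ⊔ ∀r.A) ⊓ C)?  L(b) = {A, ¬C} ∪ {((¬B ⊓ ∃r.¬A) ⊔ ¬C)}
   apply at b: ¬C⊑(B ⊔ ∀r.A)
   open: L(b) ⊇ {A, ¬B, ¬C, ∀r.A} — b ∉ ((B ⊔ ∀r.A) ⊓ C) possible
2. Hence b : ((B ⊔ ∀r.A) ⊓ C): not entailed.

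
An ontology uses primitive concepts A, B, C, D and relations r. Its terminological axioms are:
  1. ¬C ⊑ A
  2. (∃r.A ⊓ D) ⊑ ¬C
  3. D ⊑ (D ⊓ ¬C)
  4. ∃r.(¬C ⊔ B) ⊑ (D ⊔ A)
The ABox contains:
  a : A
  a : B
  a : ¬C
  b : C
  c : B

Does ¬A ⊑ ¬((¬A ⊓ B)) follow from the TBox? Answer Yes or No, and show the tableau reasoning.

1. ¬A ⊑ ¬((¬A ⊓ B))  ⇔  (¬A ⊓ (¬A ⊓ B)) unsat w.r.t. T
   open: L(x₀) ⊇ {B, C, ¬A, ¬D, ∀r.(C ⊓ ¬B)}
2. Hence ¬A ⊑ ¬((¬A ⊓ B)): not entailed.

No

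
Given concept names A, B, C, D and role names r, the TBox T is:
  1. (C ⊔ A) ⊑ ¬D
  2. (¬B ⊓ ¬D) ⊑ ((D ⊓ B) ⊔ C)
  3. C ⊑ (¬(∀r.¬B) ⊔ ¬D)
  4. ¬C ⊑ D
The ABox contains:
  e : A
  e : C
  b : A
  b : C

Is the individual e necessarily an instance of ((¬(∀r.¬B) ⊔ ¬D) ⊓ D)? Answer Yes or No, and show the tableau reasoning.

No

1. e : ((¬(∀r.¬B) ⊔ ¬D) ⊓ D)?  L(e) = {A, C} ∪ {((∀r.¬B ⊓ D) ⊔ ¬D)}
   apply at e: C⊑(¬(∀r.¬B) ⊔ ¬D)
   open: L(e) ⊇ {A, B, C, ¬D} — e ∉ ((¬(∀r.¬B) ⊔ ¬D) ⊓ D) possible
2. Hence e : ((¬(∀r.¬B) ⊔ ¬D) ⊓ D): not entailed.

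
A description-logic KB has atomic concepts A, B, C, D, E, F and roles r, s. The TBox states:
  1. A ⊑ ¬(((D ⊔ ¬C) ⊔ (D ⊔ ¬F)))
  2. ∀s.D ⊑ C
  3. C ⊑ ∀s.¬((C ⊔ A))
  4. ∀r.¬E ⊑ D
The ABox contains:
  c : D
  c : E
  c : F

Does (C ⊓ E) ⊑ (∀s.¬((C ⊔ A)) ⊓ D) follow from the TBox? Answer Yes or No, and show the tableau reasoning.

No

1. (C ⊓ E) ⊑ (∀s.¬((C ⊔ A)) ⊓ D)  ⇔  ((C ⊓ E) ⊓ (∃s.(C ⊔ A) ⊔ ¬D)) unsat w.r.t. T
   apply at x₀: C⊑∀s.¬((C ⊔ A))
   open: L(x₀) ⊇ {C, E, ¬A, ¬D, ∀s.(¬C ⊓ ¬A), …} (+ ∃-successors)
2. Hence (C ⊓ E) ⊑ (∀s.¬((C ⊔ A)) ⊓ D): not entailed.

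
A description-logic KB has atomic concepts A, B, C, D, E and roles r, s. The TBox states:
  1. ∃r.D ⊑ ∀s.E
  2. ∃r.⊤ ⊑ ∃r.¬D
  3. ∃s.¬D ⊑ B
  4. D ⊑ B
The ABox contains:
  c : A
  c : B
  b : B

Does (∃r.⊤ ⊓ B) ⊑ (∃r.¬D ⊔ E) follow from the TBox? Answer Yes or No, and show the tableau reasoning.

Yes

1. (∃r.⊤ ⊓ B) ⊑ (∃r.¬D ⊔ E)  ⇔  ((∃r.⊤ ⊓ B) ⊓ (∀r.D ⊓ ¬E)) unsat w.r.t. T
   all branches close; clash {D, ¬D} at an ∃-successor
2. Hence (∃r.⊤ ⊓ B) ⊑ (∃r.¬D ⊔ E): entailed.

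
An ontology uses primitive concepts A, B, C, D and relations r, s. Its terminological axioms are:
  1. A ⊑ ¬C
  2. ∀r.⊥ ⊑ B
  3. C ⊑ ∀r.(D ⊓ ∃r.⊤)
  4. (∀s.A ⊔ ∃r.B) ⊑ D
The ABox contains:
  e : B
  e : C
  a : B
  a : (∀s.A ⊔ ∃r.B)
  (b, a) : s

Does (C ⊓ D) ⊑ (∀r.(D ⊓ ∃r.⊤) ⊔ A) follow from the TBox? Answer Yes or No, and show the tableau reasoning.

Yes

1. (C ⊓ D) ⊑ (∀r.(D ⊓ ∃r.⊤) ⊔ A)  ⇔  ((C ⊓ D) ⊓ (∃r.(¬D ⊔ ∀r.⊥) ⊓ ¬A)) unsat w.r.t. T
   all branches close; clash ⊥ at an ∃-successor
2. Hence (C ⊓ D) ⊑ (∀r.(D ⊓ ∃r.⊤) ⊔ A): entailed.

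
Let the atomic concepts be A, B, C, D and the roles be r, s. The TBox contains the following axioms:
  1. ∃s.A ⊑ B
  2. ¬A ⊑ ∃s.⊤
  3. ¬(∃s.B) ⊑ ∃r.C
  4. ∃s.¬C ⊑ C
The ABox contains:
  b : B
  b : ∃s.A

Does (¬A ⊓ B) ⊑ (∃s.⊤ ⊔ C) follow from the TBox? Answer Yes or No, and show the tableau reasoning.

1. (¬A ⊓ B) ⊑ (∃s.⊤ ⊔ C)  ⇔  ((¬A ⊓ B) ⊓ (∀s.⊥ ⊓ ¬C)) unsat w.r.t. T
   all branches close; clash {C, ¬C} at x₀
2. Hence (¬A ⊓ B) ⊑ (∃s.⊤ ⊔ C): entailed.

Yes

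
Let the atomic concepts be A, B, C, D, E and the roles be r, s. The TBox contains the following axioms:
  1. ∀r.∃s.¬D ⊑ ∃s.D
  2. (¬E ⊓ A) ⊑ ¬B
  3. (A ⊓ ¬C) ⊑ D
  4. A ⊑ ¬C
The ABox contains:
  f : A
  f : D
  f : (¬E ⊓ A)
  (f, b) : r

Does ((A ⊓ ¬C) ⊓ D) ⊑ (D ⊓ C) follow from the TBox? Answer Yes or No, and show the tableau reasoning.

No

1. ((A ⊓ ¬C) ⊓ D) ⊑ (D ⊓ C)  ⇔  (((A ⊓ ¬C) ⊓ D) ⊓ (¬D ⊔ ¬C)) unsat w.r.t. T
   open: L(x₀) ⊇ {A, D, E, ¬C, ∃r.∀s.D} (+ ∃-successors)
2. Hence ((A ⊓ ¬C) ⊓ D) ⊑ (D ⊓ C): not entailed.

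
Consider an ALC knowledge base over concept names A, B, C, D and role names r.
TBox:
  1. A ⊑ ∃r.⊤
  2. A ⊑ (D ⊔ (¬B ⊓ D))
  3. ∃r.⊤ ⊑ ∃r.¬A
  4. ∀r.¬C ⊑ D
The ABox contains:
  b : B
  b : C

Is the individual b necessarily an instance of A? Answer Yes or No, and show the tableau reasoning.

No

1. b : A?  L(b) = {B, C} ∪ {¬A}
   open: L(b) ⊇ {B, C, ¬A, ∃r.C, ∃r.¬A} (+ ∃-successors) — b ∉ A possible
2. Hence b : A: not entailed.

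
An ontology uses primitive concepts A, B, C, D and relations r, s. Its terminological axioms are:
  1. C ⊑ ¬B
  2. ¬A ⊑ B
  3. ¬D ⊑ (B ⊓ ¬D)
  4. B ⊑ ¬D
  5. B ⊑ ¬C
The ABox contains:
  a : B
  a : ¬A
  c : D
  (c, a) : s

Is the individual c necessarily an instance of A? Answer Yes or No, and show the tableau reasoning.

Yes

1. c : A?  L(c) = {D} ∪ {¬A}
   clash {D, ¬D} at c — c ∈ A
2. Hence c : A: entailed.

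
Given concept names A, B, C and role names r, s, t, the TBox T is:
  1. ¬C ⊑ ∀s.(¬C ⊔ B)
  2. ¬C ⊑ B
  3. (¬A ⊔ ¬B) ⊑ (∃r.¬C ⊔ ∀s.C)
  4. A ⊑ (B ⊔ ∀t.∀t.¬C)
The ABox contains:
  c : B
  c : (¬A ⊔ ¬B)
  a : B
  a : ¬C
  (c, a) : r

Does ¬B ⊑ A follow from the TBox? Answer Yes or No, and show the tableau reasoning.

1. ¬B ⊑ A  ⇔  (¬B ⊓ ¬A) unsat w.r.t. T
   open: L(x₀) ⊇ {C, ¬A, ¬B, ∃r.¬C} (+ ∃-successors)
2. Hence ¬B ⊑ A: not entailed.

No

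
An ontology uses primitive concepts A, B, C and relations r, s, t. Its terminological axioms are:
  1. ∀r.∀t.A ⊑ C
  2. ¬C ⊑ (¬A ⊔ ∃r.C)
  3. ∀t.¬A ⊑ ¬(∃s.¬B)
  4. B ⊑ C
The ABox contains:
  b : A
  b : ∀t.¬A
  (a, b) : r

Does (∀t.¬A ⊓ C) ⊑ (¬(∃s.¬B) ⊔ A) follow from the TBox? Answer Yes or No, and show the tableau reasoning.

1. (∀t.¬A ⊓ C) ⊑ (¬(∃s.¬B) ⊔ A)  ⇔  ((∀t.¬A ⊓ C) ⊓ (∃s.¬B ⊓ ¬A)) unsat w.r.t. T
   all branches close; clash {B, ¬B} at an ∃-successor
2. Hence (∀t.¬A ⊓ C) ⊑ (¬(∃s.¬B) ⊔ A): entailed.

Yes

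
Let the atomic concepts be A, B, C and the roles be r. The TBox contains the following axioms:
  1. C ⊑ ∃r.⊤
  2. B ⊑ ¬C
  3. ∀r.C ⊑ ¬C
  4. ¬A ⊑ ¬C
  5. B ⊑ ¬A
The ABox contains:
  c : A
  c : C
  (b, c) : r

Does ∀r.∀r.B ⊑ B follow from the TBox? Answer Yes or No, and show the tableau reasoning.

No

1. ∀r.∀r.B ⊑ B  ⇔  (∀r.∀r.B ⊓ ¬B) unsat w.r.t. T
   open: L(x₀) ⊇ {A, ¬B, ¬C, ∀r.∀r.B}
2. Hence ∀r.∀r.B ⊑ B: not entailed.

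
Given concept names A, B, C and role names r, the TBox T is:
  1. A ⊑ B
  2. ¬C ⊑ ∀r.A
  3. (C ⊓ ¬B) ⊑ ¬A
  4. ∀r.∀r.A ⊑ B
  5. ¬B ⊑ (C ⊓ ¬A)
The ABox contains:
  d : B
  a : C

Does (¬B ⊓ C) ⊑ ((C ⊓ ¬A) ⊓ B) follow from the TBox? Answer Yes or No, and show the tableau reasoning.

1. (¬B ⊓ C) ⊑ ((C ⊓ ¬A) ⊓ B)  ⇔  ((¬B ⊓ C) ⊓ ((¬C ⊔ A) ⊔ ¬B)) unsat w.r.t. T
   apply at x₀: ¬B⊑(C ⊓ ¬A)
   open: L(x₀) ⊇ {C, ¬A, ¬B, ∃r.∃r.¬A} (+ ∃-successors)
2. Hence (¬B ⊓ C) ⊑ ((C ⊓ ¬A) ⊓ B): not entailed.

No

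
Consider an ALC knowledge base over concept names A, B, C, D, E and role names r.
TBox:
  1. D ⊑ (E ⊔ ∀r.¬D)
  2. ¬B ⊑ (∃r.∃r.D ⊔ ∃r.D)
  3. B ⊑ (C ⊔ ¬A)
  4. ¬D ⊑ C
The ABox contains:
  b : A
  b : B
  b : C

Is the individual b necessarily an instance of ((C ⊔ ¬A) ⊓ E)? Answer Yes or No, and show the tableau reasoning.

No

1. b : ((C ⊔ ¬A) ⊓ E)?  L(b) = {A, B, C} ∪ {((¬C ⊓ A) ⊔ ¬E)}
   apply at b: B⊑(C ⊔ ¬A)
   open: L(b) ⊇ {A, B, C, ¬D, ¬E} — b ∉ ((C ⊔ ¬A) ⊓ E) possible
2. Hence b : ((C ⊔ ¬A) ⊓ E): not entailed.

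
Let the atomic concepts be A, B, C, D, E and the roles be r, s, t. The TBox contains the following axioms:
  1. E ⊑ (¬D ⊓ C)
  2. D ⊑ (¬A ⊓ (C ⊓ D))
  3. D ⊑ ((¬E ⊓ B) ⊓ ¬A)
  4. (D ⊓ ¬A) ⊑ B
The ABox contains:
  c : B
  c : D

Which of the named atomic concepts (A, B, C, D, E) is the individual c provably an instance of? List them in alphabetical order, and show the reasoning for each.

{B, C, D}

1. c : A?  L(c) = {B, D} ∪ {¬A}
   apply at c: D⊑(¬A ⊓ (C ⊓ D)); D⊑((¬E ⊓ B) ⊓ ¬A)
   open: L(c) ⊇ {B, C, D, ¬A, ¬E} — c ∉ A possible
2. c : B?  L(c) = {B, D} ∪ {¬B}
   clash {B, ¬B} at c — c ∈ B
3. c : C?  L(c) = {B, D} ∪ {¬C}
   clash {C, ¬C} at c — c ∈ C
4. c : D?  L(c) = {B, D} ∪ {¬D}
   clash {D, ¬D} at c — c ∈ D
5. c : E?  L(c) = {B, D} ∪ {¬E}
   apply at c: D⊑(¬A ⊓ (C ⊓ D)); D⊑((¬E ⊓ B) ⊓ ¬A)
   open: L(c) ⊇ {B, C, D, ¬A, ¬E} — c ∉ E possible
6. Entailed for c: {B, C, D}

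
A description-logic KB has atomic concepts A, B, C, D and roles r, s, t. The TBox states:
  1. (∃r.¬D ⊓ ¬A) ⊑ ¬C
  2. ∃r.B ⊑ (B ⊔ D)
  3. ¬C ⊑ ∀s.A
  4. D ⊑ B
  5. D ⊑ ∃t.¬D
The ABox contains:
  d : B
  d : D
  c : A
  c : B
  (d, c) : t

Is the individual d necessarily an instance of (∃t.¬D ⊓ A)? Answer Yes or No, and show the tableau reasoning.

1. d : (∃t.¬D ⊓ A)?  L(d) = {B, D} ∪ {(∀t.D ⊔ ¬A)}
   apply at d: D⊑∃t.¬D
   open: L(d) ⊇ {B, C, D, ¬A, ∀r.D, …} (+ ∃-successors) — d ∉ (∃t.¬D ⊓ A) possible
2. Hence d : (∃t.¬D ⊓ A): not entailed.

No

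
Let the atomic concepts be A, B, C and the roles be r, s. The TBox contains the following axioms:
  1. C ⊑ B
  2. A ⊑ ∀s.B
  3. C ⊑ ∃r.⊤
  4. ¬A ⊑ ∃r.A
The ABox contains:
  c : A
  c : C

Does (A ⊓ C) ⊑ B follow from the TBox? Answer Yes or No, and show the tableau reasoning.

Yes

1. (A ⊓ C) ⊑ B  ⇔  ((A ⊓ C) ⊓ ¬B) unsat w.r.t. T
   all branches close; clash {B, ¬B} at x₀
2. Hence (A ⊓ C) ⊑ B: entailed.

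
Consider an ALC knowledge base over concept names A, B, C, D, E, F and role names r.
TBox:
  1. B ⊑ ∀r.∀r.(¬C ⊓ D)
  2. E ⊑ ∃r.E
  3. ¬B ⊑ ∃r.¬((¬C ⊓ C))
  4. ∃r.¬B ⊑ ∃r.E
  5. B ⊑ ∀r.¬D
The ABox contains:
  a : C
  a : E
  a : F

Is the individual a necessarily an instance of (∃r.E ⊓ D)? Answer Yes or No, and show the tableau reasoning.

No

1. a : (∃r.E ⊓ D)?  L(a) = {C, E, F} ∪ {(∀r.¬E ⊔ ¬D)}
   apply at a: E⊑∃r.E
   open: L(a) ⊇ {C, E, F, ¬B, ¬D, …} (+ ∃-successors) — a ∉ (∃r.E ⊓ D) possible
2. Hence a : (∃r.E ⊓ D): not entailed.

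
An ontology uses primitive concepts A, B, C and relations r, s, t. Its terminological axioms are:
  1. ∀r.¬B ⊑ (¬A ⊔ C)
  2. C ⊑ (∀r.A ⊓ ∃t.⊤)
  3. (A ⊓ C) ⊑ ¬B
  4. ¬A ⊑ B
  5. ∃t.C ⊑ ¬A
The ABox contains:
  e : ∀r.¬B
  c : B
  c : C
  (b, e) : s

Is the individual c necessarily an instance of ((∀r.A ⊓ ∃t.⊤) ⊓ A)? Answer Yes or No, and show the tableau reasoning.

No

1. c : ((∀r.A ⊓ ∃t.⊤) ⊓ A)?  L(c) = {B, C} ∪ {((∃r.¬A ⊔ ∀t.⊥) ⊔ ¬A)}
   apply at c: C⊑(∀r.A ⊓ ∃t.⊤)
   open: L(c) ⊇ {B, C, ¬A, ∀r.A, ∃r.B, …} (+ ∃-successors) — c ∉ ((∀r.A ⊓ ∃t.⊤) ⊓ A) possible
2. Hence c : ((∀r.A ⊓ ∃t.⊤) ⊓ A): not entailed.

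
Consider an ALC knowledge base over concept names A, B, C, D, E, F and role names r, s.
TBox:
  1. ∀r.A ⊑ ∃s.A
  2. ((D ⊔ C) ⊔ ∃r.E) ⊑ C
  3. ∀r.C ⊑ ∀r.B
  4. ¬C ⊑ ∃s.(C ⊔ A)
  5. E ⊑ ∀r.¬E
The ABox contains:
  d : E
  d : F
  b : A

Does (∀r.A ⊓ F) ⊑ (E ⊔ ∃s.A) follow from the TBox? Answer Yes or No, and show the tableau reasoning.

1. (∀r.A ⊓ F) ⊑ (E ⊔ ∃s.A)  ⇔  ((∀r.A ⊓ F) ⊓ (¬E ⊓ ∀s.¬A)) unsat w.r.t. T
   all branches close; clash {A, ¬A} at an ∃-successor
2. Hence (∀r.A ⊓ F) ⊑ (E ⊔ ∃s.A): entailed.

Yes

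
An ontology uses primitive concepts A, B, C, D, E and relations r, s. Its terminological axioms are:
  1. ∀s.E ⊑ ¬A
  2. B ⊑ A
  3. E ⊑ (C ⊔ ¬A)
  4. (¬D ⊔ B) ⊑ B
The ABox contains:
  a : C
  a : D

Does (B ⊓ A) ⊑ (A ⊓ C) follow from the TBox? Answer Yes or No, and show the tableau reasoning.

No

1. (B ⊓ A) ⊑ (A ⊓ C)  ⇔  ((B ⊓ A) ⊓ (¬A ⊔ ¬C)) unsat w.r.t. T
   open: L(x₀) ⊇ {A, B, ¬C, ¬E, ∃s.¬E} (+ ∃-successors)
2. Hence (B ⊓ A) ⊑ (A ⊓ C): not entailed.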